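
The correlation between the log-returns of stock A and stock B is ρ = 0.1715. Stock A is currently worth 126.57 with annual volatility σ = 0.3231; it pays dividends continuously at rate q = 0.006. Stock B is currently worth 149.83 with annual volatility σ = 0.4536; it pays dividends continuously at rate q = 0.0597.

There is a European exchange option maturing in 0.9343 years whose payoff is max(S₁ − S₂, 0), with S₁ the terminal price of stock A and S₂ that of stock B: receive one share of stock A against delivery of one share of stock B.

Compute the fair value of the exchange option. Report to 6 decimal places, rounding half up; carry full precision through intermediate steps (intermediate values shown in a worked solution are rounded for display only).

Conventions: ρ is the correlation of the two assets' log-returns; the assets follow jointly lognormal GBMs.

σ_eff = √(σ₁² + σ₂² − 2ρσ₁σ₂) = √(0.3231² + 0.4536² − 2·0.1715·0.3231·0.4536) = 0.509781
d₁ = (ln(S₁/S₂) + (q₂ − q₁ + σ_eff²/2)T) / (σ_eff√T) = (ln(126.57/149.83) + (0.0597 − 0.006 + 0.129939)·0.9343) / 0.492751 = 0.005820
d₂ = d₁ − σ_eff√T = 0.005820 − 0.492751 = -0.486931
N(d₁) = 0.502322,  N(d₂) = 0.313154
V = S₁·e^{−q₁T}·N(d₁) − S₂·e^{−q₂T}·N(d₂) = 63.223450 − 44.374383 = 18.849067
Key observation: the rate r is irrelevant here: denominating values in stock B turns the exchange into a ratio option on S₁/S₂, and discounting at r drops out.

exchange price = 18.849067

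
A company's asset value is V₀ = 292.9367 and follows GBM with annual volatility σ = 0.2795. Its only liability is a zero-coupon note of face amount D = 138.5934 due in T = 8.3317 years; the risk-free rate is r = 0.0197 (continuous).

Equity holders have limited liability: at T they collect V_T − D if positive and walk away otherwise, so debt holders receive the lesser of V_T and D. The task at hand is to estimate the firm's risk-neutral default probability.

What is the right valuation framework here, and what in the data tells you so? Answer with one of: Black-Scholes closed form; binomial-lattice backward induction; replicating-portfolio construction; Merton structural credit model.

framework: Merton structural credit model

Key observation: assets follow a GBM and default happens iff V_T < 138.5934; valuing claims on that split (equity as a call, risky debt as the residual) is the structural model's definition.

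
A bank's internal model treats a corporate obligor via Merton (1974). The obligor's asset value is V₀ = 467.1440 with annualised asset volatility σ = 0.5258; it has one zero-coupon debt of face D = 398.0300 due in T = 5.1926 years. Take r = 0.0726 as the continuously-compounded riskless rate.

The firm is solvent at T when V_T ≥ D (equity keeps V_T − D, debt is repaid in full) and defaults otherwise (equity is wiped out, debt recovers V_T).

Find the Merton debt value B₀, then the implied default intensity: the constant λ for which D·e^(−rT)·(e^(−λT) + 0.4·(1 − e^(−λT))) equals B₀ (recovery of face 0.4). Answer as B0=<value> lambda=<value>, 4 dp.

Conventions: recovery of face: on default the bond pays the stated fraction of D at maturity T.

Work the structural quantities from V₀ = 467.1440 against face 398.0300:
d₁ = [ln(V₀/D) + (r + σ²/2)T] / (σ√T)
   = [ln(467.1440/398.0300) + (0.0726 + 0.5·0.5258²)·5.1926] / (0.5258·√5.1926)
   = [0.160110 + 1.094771] / 1.198155 = 1.047344
d₂ = d₁ − σ√T = 1.047344 − 1.198155 = -0.150811
N(d₁) = 0.852530,  N(d₂) = 0.440062,  e^(−rT) = 0.685928
E₀ = V₀·N(d₁) − D·e^(−rT)·N(d₂)
   = 467.1440·0.852530 − 398.0300·0.685928·0.440062 = 278.108270
B₀ = V₀ − E₀ = 467.1440 − 278.108270 = 189.035730
e^(−λT) = (B₀·e^(rT)/D − 0.4)/(1 − 0.4) = (189.0357·1.457879/398.0300 − 0.4)/0.6 = 0.48731340
λ = −ln(0.48731340)/5.1926 = 0.138437

B0=189.0357 lambda=0.1384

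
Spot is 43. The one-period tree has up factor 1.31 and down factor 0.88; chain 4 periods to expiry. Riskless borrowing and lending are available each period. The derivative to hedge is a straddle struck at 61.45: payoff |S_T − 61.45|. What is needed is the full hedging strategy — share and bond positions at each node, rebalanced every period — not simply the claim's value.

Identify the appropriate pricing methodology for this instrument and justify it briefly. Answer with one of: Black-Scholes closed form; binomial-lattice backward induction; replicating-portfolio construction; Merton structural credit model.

Key observation: a price alone would not answer the question — the per-node share/bond construction on the spot-43, 1.31/0.88 tree is required, and only the replicating-portfolio method yields it.

framework: replicating-portfolio construction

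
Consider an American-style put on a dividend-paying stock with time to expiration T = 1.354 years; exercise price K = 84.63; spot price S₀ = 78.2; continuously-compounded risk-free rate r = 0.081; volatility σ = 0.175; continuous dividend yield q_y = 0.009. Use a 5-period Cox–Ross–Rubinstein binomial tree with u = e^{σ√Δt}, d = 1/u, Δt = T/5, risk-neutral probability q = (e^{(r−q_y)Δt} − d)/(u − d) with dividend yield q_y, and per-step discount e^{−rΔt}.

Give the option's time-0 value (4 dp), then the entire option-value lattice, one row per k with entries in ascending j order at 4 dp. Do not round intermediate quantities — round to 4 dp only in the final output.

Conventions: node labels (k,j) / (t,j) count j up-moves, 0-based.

price = 7.3135
tree:
7.3135
13.2368 3.3921
19.4511 6.8653 1.0589
25.1246 13.2368 2.6093 0.0000
30.3041 19.4511 6.4300 0.0000 0.0000
35.0329 25.1246 13.2368 0.0000 0.0000 0.0000

Δt=0.27080, u=1.09534, d=0.91296, q=0.58520, disc=e^(-rΔt)=0.97830
k=5 terminal: V=max(K-S,0) → 35.0329 25.1246 13.2368 0.0000 0.0000 0.0000
k=4: j=0 S=54.3259 intr=30.3041 cont=28.6002 V=30.3041[EX]; j=1 S=65.1789 intr=19.4511 cont=17.7737 V=19.4511[EX]; j=2 S=78.2000 intr=6.4300 cont=5.3715 V=6.4300[EX]; j=3 S=93.8225 intr=0.0000 cont=0.0000 V=0.0000[hold]; j=4 S=112.5659 intr=0.0000 cont=0.0000 V=0.0000[hold]
k=3: j=0 S=59.5054 intr=25.1246 cont=23.4333 V=25.1246[EX]; j=1 S=71.3932 intr=13.2368 cont=11.5745 V=13.2368[EX]; j=2 S=85.6558 intr=0.0000 cont=2.6093 V=2.6093[hold]; j=3 S=102.7677 intr=0.0000 cont=0.0000 V=0.0000[hold]
k=2: j=0 S=65.1789 intr=19.4511 cont=17.7737 V=19.4511[EX]; j=1 S=78.2000 intr=6.4300 cont=6.8653 V=6.8653[hold]; j=2 S=93.8225 intr=0.0000 cont=1.0589 V=1.0589[hold]
k=1: j=0 S=71.3932 intr=13.2368 cont=11.8237 V=13.2368[EX]; j=1 S=85.6558 intr=0.0000 cont=3.3921 V=3.3921[hold]
k=0: j=0 S=78.2000 intr=6.4300 cont=7.3135 V=7.3135[hold]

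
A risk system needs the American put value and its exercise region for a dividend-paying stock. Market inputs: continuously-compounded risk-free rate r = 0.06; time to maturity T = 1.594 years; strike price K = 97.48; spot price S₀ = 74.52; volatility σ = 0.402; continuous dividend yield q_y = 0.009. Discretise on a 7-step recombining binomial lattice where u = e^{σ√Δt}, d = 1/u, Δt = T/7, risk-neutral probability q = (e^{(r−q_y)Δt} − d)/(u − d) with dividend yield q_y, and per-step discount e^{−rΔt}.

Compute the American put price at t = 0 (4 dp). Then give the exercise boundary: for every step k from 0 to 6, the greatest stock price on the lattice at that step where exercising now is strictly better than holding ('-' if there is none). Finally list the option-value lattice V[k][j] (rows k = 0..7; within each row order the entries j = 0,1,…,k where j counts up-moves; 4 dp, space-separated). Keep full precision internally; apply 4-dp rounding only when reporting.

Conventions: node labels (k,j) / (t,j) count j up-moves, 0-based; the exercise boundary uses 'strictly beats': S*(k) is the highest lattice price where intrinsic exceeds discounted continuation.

Δt=0.22771, u=1.21147, d=0.82545, q=0.48245, disc=e^(-rΔt)=0.98643
k=7 terminal: V=max(K-S,0) → 78.0223 68.9229 55.5680 35.9678 7.2015 0.0000 0.0000 0.0000
k=6: j=0 S=23.5724 intr=73.9076 cont=72.6331 V=73.9076[EX]; j=1 S=34.5960 intr=62.8840 cont=61.6320 V=62.8840[EX]; j=2 S=50.7750 intr=46.7050 cont=45.4862 V=46.7050[EX]; j=3 S=74.5200 intr=22.9600 cont=21.7898 V=22.9600[EX]; j=4 S=109.3695 intr=0.0000 cont=3.6766 V=3.6766[hold]; j=5 S=160.5163 intr=0.0000 cont=0.0000 V=0.0000[hold]; j=6 S=235.5822 intr=0.0000 cont=0.0000 V=0.0000[hold]  S*(6)=74.5200
k=5: j=0 S=28.5571 intr=68.9229 cont=67.6585 V=68.9229[EX]; j=1 S=41.9120 intr=55.5680 cont=54.3310 V=55.5680[EX]; j=2 S=61.5122 intr=35.9678 cont=34.7709 V=35.9678[EX]; j=3 S=90.2785 intr=7.2015 cont=13.4714 V=13.4714[hold]; j=4 S=132.4975 intr=0.0000 cont=1.8770 V=1.8770[hold]; j=5 S=194.4603 intr=0.0000 cont=0.0000 V=0.0000[hold]  S*(5)=61.5122
k=4: j=0 S=34.5960 intr=62.8840 cont=61.6320 V=62.8840[EX]; j=1 S=50.7750 intr=46.7050 cont=45.4862 V=46.7050[EX]; j=2 S=74.5200 intr=22.9600 cont=24.7736 V=24.7736[hold]; j=3 S=109.3695 intr=0.0000 cont=7.7708 V=7.7708[hold]; j=4 S=160.5163 intr=0.0000 cont=0.9583 V=0.9583[hold]  S*(4)=50.7750
k=3: j=0 S=41.9120 intr=55.5680 cont=54.3310 V=55.5680[EX]; j=1 S=61.5122 intr=35.9678 cont=35.6341 V=35.9678[EX]; j=2 S=90.2785 intr=7.2015 cont=16.3458 V=16.3458[hold]; j=3 S=132.4975 intr=0.0000 cont=4.4232 V=4.4232[hold]  S*(3)=61.5122
k=2: j=0 S=50.7750 intr=46.7050 cont=45.4862 V=46.7050[EX]; j=1 S=74.5200 intr=22.9600 cont=26.1416 V=26.1416[hold]; j=2 S=109.3695 intr=0.0000 cont=10.4500 V=10.4500[hold]  S*(2)=50.7750
k=1: j=0 S=61.5122 intr=35.9678 cont=36.2851 V=36.2851[hold]; j=1 S=90.2785 intr=7.2015 cont=18.3192 V=18.3192[hold]  S*(1)=-
k=0: j=0 S=74.5200 intr=22.9600 cont=27.2427 V=27.2427[hold]  S*(0)=-

price = 27.2427
boundary = - - 50.7750 61.5122 50.7750 61.5122 74.5200
tree:
27.2427
36.2851 18.3192
46.7050 26.1416 10.4500
55.5680 35.9678 16.3458 4.4232
62.8840 46.7050 24.7736 7.7708 0.9583
68.9229 55.5680 35.9678 13.4714 1.8770 0.0000
73.9076 62.8840 46.7050 22.9600 3.6766 0.0000 0.0000
78.0223 68.9229 55.5680 35.9678 7.2015 0.0000 0.0000 0.0000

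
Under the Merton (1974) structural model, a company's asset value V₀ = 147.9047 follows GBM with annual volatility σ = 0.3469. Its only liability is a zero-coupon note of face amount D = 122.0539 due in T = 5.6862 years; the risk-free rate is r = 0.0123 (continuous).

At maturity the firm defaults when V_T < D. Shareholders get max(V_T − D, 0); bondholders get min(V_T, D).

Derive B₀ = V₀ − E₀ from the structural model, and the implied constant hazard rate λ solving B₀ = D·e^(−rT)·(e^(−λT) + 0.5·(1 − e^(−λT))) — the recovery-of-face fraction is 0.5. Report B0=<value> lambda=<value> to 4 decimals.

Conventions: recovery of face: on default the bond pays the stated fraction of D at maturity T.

B0=86.9146 lambda=0.1125

With assets at 147.9047 and a single debt payment of 122.0539 at 5.6862 years:
d₁ = [ln(V₀/D) + (r + σ²/2)T] / (σ√T)
   = [ln(147.9047/122.0539) + (0.0123 + 0.5·0.3469²)·5.6862] / (0.3469·√5.6862)
   = [0.192105 + 0.412078] / 0.827209 = 0.730387
d₂ = d₁ − σ√T = 0.730387 − 0.827209 = -0.096822
N(d₁) = 0.767423,  N(d₂) = 0.461434,  e^(−rT) = 0.932450
E₀ = V₀·N(d₁) − D·e^(−rT)·N(d₂)
   = 147.9047·0.767423 − 122.0539·0.932450·0.461434 = 60.990129
B₀ = V₀ − E₀ = 147.9047 − 60.990129 = 86.914571
e^(−λT) = (B₀·e^(rT)/D − 0.5)/(1 − 0.5) = (86.9146·1.072444/122.0539 − 0.5)/0.5 = 0.52737522
λ = −ln(0.52737522)/5.6862 = 0.112526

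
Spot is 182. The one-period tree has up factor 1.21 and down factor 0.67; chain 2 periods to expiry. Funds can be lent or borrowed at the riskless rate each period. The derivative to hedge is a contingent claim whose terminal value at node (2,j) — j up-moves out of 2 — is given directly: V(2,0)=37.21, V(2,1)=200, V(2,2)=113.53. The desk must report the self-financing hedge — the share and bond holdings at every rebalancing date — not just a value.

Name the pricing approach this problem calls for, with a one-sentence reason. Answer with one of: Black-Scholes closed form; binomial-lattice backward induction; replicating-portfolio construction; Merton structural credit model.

Key observation: the mandate to exhibit the hedge at every date and state singles out the replicating-portfolio construction on the 2-period tree with factors 1.21 and 0.67 from 182.

framework: replicating-portfolio construction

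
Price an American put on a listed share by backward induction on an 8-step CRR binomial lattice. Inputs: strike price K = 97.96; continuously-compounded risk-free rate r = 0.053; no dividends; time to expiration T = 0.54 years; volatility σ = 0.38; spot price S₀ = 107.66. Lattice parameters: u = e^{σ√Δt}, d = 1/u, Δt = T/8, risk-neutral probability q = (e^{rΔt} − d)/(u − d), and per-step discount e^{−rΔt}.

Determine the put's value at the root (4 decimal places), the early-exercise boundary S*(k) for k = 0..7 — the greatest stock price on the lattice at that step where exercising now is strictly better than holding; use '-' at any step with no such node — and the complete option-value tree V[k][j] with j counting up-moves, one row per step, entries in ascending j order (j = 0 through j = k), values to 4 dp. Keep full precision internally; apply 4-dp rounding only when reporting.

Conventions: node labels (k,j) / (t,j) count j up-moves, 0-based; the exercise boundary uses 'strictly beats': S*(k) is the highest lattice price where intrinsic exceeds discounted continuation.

price = 6.5423
boundary = - - - - 72.5351 65.7161 72.5351 80.0617
tree:
6.5423
9.6366 3.4135
13.7934 5.4395 1.3587
19.0936 8.4529 2.3858 0.3142
25.4249 12.7332 4.1205 0.6224 0.0000
32.2439 18.4450 6.9624 1.2332 0.0000 0.0000
38.4219 25.4249 11.4140 2.4433 0.0000 0.0000 0.0000
44.0191 32.2439 17.8983 4.8407 0.0000 0.0000 0.0000 0.0000
49.0900 38.4219 25.4249 9.5907 0.0000 0.0000 0.0000 0.0000 0.0000

Δt=0.06750, u=1.10376, d=0.90599, q=0.49346, disc=e^(-rΔt)=0.99643
k=8 terminal: V=max(K-S,0) → 49.0900 38.4219 25.4249 9.5907 0.0000 0.0000 0.0000 0.0000 0.0000
k=7: j=0 S=53.9409 intr=44.0191 cont=43.6692 V=44.0191[EX]; j=1 S=65.7161 intr=32.2439 cont=31.8941 V=32.2439[EX]; j=2 S=80.0617 intr=17.8983 cont=17.5485 V=17.8983[EX]; j=3 S=97.5389 intr=0.4211 cont=4.8407 V=4.8407[hold]; j=4 S=118.8313 intr=0.0000 cont=0.0000 V=0.0000[hold]; j=5 S=144.7718 intr=0.0000 cont=0.0000 V=0.0000[hold]; j=6 S=176.3750 intr=0.0000 cont=0.0000 V=0.0000[hold]; j=7 S=214.8771 intr=0.0000 cont=0.0000 V=0.0000[hold]  S*(7)=80.0617
k=6: j=0 S=59.5381 intr=38.4219 cont=38.0721 V=38.4219[EX]; j=1 S=72.5351 intr=25.4249 cont=25.0751 V=25.4249[EX]; j=2 S=88.3693 intr=9.5907 cont=11.4140 V=11.4140[hold]; j=3 S=107.6600 intr=0.0000 cont=2.4433 V=2.4433[hold]; j=4 S=131.1618 intr=0.0000 cont=0.0000 V=0.0000[hold]; j=5 S=159.7940 intr=0.0000 cont=0.0000 V=0.0000[hold]; j=6 S=194.6766 intr=0.0000 cont=0.0000 V=0.0000[hold]  S*(6)=72.5351
k=5: j=0 S=65.7161 intr=32.2439 cont=31.8941 V=32.2439[EX]; j=1 S=80.0617 intr=17.8983 cont=18.4450 V=18.4450[hold]; j=2 S=97.5389 intr=0.4211 cont=6.9624 V=6.9624[hold]; j=3 S=118.8313 intr=0.0000 cont=1.2332 V=1.2332[hold]; j=4 S=144.7718 intr=0.0000 cont=0.0000 V=0.0000[hold]; j=5 S=176.3750 intr=0.0000 cont=0.0000 V=0.0000[hold]  S*(5)=65.7161
k=4: j=0 S=72.5351 intr=25.4249 cont=25.3439 V=25.4249[EX]; j=1 S=88.3693 intr=9.5907 cont=12.7332 V=12.7332[hold]; j=2 S=107.6600 intr=0.0000 cont=4.1205 V=4.1205[hold]; j=3 S=131.1618 intr=0.0000 cont=0.6224 V=0.6224[hold]; j=4 S=159.7940 intr=0.0000 cont=0.0000 V=0.0000[hold]  S*(4)=72.5351
k=3: j=0 S=80.0617 intr=17.8983 cont=19.0936 V=19.0936[hold]; j=1 S=97.5389 intr=0.4211 cont=8.4529 V=8.4529[hold]; j=2 S=118.8313 intr=0.0000 cont=2.3858 V=2.3858[hold]; j=3 S=144.7718 intr=0.0000 cont=0.3142 V=0.3142[hold]  S*(3)=-
k=2: j=0 S=88.3693 intr=9.5907 cont=13.7934 V=13.7934[hold]; j=1 S=107.6600 intr=0.0000 cont=5.4395 V=5.4395[hold]; j=2 S=131.1618 intr=0.0000 cont=1.3587 V=1.3587[hold]  S*(2)=-
k=1: j=0 S=97.5389 intr=0.4211 cont=9.6366 V=9.6366[hold]; j=1 S=118.8313 intr=0.0000 cont=3.4135 V=3.4135[hold]  S*(1)=-
k=0: j=0 S=107.6600 intr=0.0000 cont=6.5423 V=6.5423[hold]  S*(0)=-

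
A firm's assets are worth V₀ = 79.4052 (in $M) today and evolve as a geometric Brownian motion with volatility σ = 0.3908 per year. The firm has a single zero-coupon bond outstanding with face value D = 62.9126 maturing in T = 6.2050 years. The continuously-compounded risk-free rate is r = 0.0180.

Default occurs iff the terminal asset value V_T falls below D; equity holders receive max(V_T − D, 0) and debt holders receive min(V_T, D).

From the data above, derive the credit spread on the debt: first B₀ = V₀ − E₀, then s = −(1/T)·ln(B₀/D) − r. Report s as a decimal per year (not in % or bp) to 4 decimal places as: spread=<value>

With assets at 79.4052 and a single debt payment of 62.9126 at 6.2050 years:
d₁ = [ln(V₀/D) + (r + σ²/2)T] / (σ√T)
   = [ln(79.4052/62.9126) + (0.0180 + 0.5·0.3908²)·6.2050] / (0.3908·√6.2050)
   = [0.232817 + 0.585518] / 0.973476 = 0.840632
d₂ = d₁ − σ√T = 0.840632 − 0.973476 = -0.132844
N(d₁) = 0.799723,  N(d₂) = 0.447158,  e^(−rT) = 0.894321
E₀ = V₀·N(d₁) − D·e^(−rT)·N(d₂)
   = 79.4052·0.799723 − 62.9126·0.894321·0.447158 = 38.343211
B₀ = V₀ − E₀ = 79.4052 − 38.343211 = 41.061989
spread = −(1/T)·ln(B₀/D) − r = −(1/6.2050)·ln(41.061989/62.9126) − 0.0180 = 0.05076126

spread=0.0508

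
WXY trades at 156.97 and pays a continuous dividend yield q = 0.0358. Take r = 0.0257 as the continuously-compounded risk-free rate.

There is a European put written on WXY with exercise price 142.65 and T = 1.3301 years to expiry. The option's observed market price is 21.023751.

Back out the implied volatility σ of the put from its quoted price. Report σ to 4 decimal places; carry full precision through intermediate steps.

sigma = 0.4047

At σ = 0.4047 the Black–Scholes value reproduces the quote:
σ√T = 0.4047·√1.3301 = 0.466740
d₁ = (ln(S/K) + (r−q+σ²/2)T) / (σ√T) = (ln(156.97/142.65) + (0.0257−0.0358+0.4047²/2)·1.3301) / 0.466740 = (0.095661 + 0.095489) / 0.466740 = 0.409542
d₂ = d₁ − σ√T = 0.409542 − 0.466740 = -0.057198
e^{−rT} = 0.966394
e^{−qT} = 0.953498
N(−d₁) = 0.341071,  N(−d₂) = 0.522806
V = K·e^{−rT}·N(−d₂) − S·e^{−qT}·N(−d₁) = 72.072047 − 51.048296 = 21.023751 (the quoted price), and the Black–Scholes price is strictly increasing in σ, so σ is unique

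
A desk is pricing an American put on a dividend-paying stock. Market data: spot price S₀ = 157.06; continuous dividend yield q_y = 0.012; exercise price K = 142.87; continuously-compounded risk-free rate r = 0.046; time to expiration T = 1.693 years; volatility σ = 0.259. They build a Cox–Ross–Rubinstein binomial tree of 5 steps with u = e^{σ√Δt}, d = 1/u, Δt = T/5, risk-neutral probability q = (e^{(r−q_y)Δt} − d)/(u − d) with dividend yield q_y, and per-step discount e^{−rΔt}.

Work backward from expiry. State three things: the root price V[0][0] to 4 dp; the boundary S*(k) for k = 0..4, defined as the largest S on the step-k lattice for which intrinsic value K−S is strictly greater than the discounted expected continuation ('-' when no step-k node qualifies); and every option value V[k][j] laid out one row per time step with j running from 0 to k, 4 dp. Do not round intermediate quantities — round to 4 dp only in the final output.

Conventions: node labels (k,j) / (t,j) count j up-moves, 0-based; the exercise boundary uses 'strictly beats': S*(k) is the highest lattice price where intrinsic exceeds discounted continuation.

price = 11.1383
boundary = - - - 99.9327 116.1877
tree:
11.1383
18.1063 4.5379
28.5045 8.3033 0.9248
42.9373 15.0037 1.8811 0.0000
56.9182 26.6823 3.8264 0.0000 0.0000
68.9432 42.9373 7.7832 0.0000 0.0000 0.0000

params: Δt=0.33860 u=1.16266 d=0.86010 q=0.50066 e^(-rΔt)=0.98455
t_5 payoffs: 68.9432 42.9373 7.7832 0.0000 0.0000 0.0000
t_4: node(4,0) S=85.9518 payoff=56.9182 vs cont=55.0587 → 56.9182 [stop]  node(4,1) S=116.1877 payoff=26.6823 vs cont=24.9454 → 26.6823 [stop]  node(4,2) S=157.0600 payoff=0.0000 vs cont=3.8264 → 3.8264 [wait]  node(4,3) S=212.3103 payoff=0.0000 vs cont=0.0000 → 0.0000 [wait]  node(4,4) S=286.9964 payoff=0.0000 vs cont=0.0000 → 0.0000 [wait]  ⇒ S*(4)=116.1877
t_3: node(3,0) S=99.9327 payoff=42.9373 vs cont=41.1345 → 42.9373 [stop]  node(3,1) S=135.0868 payoff=7.7832 vs cont=15.0037 → 15.0037 [wait]  node(3,2) S=182.6074 payoff=0.0000 vs cont=1.8811 → 1.8811 [wait]  node(3,3) S=246.8446 payoff=0.0000 vs cont=0.0000 → 0.0000 [wait]  ⇒ S*(3)=99.9327
t_2: node(2,0) S=116.1877 payoff=26.6823 vs cont=28.5045 → 28.5045 [wait]  node(2,1) S=157.0600 payoff=0.0000 vs cont=8.3033 → 8.3033 [wait]  node(2,2) S=212.3103 payoff=0.0000 vs cont=0.9248 → 0.9248 [wait]  ⇒ S*(2)=-
t_1: node(1,0) S=135.0868 payoff=7.7832 vs cont=18.1063 → 18.1063 [wait]  node(1,1) S=182.6074 payoff=0.0000 vs cont=4.5379 → 4.5379 [wait]  ⇒ S*(1)=-
t_0: node(0,0) S=157.0600 payoff=0.0000 vs cont=11.1383 → 11.1383 [wait]  ⇒ S*(0)=-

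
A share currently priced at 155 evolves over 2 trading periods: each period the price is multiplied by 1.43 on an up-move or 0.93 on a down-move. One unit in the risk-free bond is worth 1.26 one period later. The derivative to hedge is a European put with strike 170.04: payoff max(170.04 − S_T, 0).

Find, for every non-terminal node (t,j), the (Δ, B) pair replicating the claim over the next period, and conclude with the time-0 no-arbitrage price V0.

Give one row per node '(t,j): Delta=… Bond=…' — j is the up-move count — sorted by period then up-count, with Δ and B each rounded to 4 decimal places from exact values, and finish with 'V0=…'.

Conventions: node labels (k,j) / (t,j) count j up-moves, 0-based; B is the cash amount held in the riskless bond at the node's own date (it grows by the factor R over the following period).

No-arbitrage ⇒ martingale measure with p* = (R−d)/(u−d) = 0.6600.
Expiry values: V(2,0)=35.9805, V(2,1)=0.0000, V(2,2)=0.0000
  t=1,j=0: stock 144.1500 → up 206.1345 (V=0.0000), down 134.0595 (V=35.9805). Price 9.7090; hedge Δ=-0.4992, bond B=81.6700.
  t=1,j=1: stock 221.6500 → up 316.9595 (V=0.0000), down 206.1345 (V=0.0000). Price 0.0000; hedge Δ=0.0000, bond B=0.0000.
  t=0,j=0: stock 155.0000 → up 221.6500 (V=0.0000), down 144.1500 (V=9.7090). Price 2.6199; hedge Δ=-0.1253, bond B=22.0379.
Verification: the root portfolio costs Δ(0,0)·S0 + B(0,0) = 2.6199, matching V0.

(0,0): Delta=-0.1253 Bond=22.0379
(1,0): Delta=-0.4992 Bond=81.6700
(1,1): Delta=0.0000 Bond=0.0000
V0=2.6199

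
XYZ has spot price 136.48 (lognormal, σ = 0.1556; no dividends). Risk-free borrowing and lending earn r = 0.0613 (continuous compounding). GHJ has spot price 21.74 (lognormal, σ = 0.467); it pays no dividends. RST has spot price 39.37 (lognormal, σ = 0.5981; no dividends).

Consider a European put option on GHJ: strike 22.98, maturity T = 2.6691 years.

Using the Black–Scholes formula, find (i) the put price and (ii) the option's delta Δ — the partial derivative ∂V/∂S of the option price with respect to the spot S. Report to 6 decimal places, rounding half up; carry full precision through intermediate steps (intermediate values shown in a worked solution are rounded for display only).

σ√T = 0.467·√2.6691 = 0.762956
d₁ = (ln(S/K) + (r+σ²/2)T) / (σ√T) = (ln(21.74/22.98) + (0.0613+0.467²/2)·2.6691) / 0.762956 = (-0.055470 + 0.454667) / 0.762956 = 0.523223
d₂ = d₁ − σ√T = 0.523223 − 0.762956 = -0.239732
e^{−rT} = 0.849068
N(−d₁) = 0.300409,  N(−d₂) = 0.594731
Put price V = K·e^{−rT}·N(−d₂) − S·N(−d₁) = 11.604148 − 6.530902 = 5.073246
Δ = −N(−d₁) = -0.300409

price = 5.073246
Δ = -0.300409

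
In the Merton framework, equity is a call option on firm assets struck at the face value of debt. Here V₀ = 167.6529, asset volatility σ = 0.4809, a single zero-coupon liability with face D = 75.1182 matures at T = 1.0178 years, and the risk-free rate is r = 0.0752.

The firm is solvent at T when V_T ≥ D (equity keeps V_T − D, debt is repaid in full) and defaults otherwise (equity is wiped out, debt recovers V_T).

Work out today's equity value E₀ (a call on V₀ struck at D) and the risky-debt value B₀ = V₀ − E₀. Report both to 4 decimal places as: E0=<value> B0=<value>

Equity is a call on the firm's assets struck at D = 75.1182:
d₁ = [ln(V₀/D) + (r + σ²/2)T] / (σ√T)
   = [ln(167.6529/75.1182) + (0.0752 + 0.5·0.4809²)·1.0178] / (0.4809·√1.0178)
   = [0.802833 + 0.194229] / 0.485161 = 2.055115
d₂ = d₁ − σ√T = 2.055115 − 0.485161 = 1.569954
N(d₁) = 0.980066,  N(d₂) = 0.941787,  e^(−rT) = 0.926317
E₀ = V₀·N(d₁) − D·e^(−rT)·N(d₂)
   = 167.6529·0.980066 − 75.1182·0.926317·0.941787 = 98.778281
B₀ = V₀ − E₀ = 167.6529 − 98.778281 = 68.874619

E0=98.7783 B0=68.8746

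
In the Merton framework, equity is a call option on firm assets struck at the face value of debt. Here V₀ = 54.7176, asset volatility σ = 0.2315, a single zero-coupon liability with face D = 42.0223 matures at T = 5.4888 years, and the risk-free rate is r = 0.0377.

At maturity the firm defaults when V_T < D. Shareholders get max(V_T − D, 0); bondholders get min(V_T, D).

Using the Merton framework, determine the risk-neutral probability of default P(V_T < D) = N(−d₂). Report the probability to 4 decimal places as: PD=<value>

PD=0.2752

Equity is a call on the firm's assets struck at D = 42.0223:
d₁ = [ln(V₀/D) + (r + σ²/2)T] / (σ√T)
   = [ln(54.7176/42.0223) + (0.0377 + 0.5·0.2315²)·5.4888] / (0.2315·√5.4888)
   = [0.263985 + 0.354006] / 0.542363 = 1.139443
d₂ = d₁ − σ√T = 1.139443 − 0.542363 = 0.597081
risk-neutral PD = N(−d₂) = N(-0.597081) = 0.275227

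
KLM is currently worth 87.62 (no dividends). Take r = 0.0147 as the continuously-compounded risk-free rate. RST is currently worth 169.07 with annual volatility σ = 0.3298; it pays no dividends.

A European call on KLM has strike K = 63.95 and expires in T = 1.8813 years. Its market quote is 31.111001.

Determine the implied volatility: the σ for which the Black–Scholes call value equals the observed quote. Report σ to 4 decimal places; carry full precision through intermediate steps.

sigma = 0.3768

At σ = 0.3768 the Black–Scholes value reproduces the quote:
σ√T = 0.3768·√1.8813 = 0.516821
d₁ = (ln(S/K) + (r+σ²/2)T) / (σ√T) = (ln(87.62/63.95) + (0.0147+0.3768²/2)·1.8813) / 0.516821 = (0.314908 + 0.161207) / 0.516821 = 0.921238
d₂ = d₁ − σ√T = 0.921238 − 0.516821 = 0.404417
e^{−rT} = 0.972724
N(d₁) = 0.821537,  N(d₂) = 0.657047
V = S·N(d₁) − K·e^{−rT}·N(d₂) = 71.983055 − 40.872054 = 31.111001 (equal to the quote); since ∂V/∂σ > 0 for all σ, the implied volatility is unique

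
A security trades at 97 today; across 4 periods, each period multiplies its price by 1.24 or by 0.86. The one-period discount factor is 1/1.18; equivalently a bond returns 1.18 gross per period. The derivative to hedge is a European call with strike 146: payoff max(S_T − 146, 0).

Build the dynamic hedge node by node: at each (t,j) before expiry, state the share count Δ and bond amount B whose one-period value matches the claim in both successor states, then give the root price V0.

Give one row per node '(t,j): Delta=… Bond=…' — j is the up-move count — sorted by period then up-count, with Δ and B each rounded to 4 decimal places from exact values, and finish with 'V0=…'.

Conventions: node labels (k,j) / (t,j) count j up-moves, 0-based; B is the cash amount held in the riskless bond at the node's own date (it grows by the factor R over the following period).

(0,0): Delta=0.7654 Bond=-50.0874
(1,0): Delta=0.2097 Bond=-12.7477
(1,1): Delta=0.8376 Bond=-67.7948
(2,0): Delta=0.0000 Bond=0.0000
(2,1): Delta=0.2369 Bond=-17.8627
(2,2): Delta=0.9157 Bond=-91.6481
(3,0): Delta=0.0000 Bond=0.0000
(3,1): Delta=0.0000 Bond=0.0000
(3,2): Delta=0.2678 Bond=-25.0301
(3,3): Delta=1.0000 Bond=-123.7288
V0=24.1527

Since d<R<u, set p* = (R−d)/(u−d) = 0.8421; price each node as the discounted p*-expectation of its children.
Expiry values: V(4,0)=0.0000, V(4,1)=0.0000, V(4,2)=0.0000, V(4,3)=13.0506, V(4,4)=83.3287
(3,0): S=61.6974. Δ = (V_up−V_dn)/(S_up−S_dn) = (0.0000−0.0000)/(76.5048−53.0598) = 0.0000. V = [p*·0.0000 + (1−p*)·0.0000]/1.18 = 0.0000. B = V − Δ·S = 0.0000.
(3,1): S=88.9591. Δ = (V_up−V_dn)/(S_up−S_dn) = (0.0000−0.0000)/(110.3093−76.5048) = 0.0000. V = [p*·0.0000 + (1−p*)·0.0000]/1.18 = 0.0000. B = V − Δ·S = 0.0000.
(3,2): S=128.2666. Δ = (V_up−V_dn)/(S_up−S_dn) = (13.0506−0.0000)/(159.0506−110.3093) = 0.2678. V = [p*·13.0506 + (1−p*)·0.0000]/1.18 = 9.3135. B = V − Δ·S = -25.0301.
(3,3): S=184.9425. Δ = (V_up−V_dn)/(S_up−S_dn) = (83.3287−13.0506)/(229.3287−159.0506) = 1.0000. V = [p*·83.3287 + (1−p*)·13.0506]/1.18 = 61.2137. B = V − Δ·S = -123.7288.
(2,0): S=71.7412. Δ = (V_up−V_dn)/(S_up−S_dn) = (0.0000−0.0000)/(88.9591−61.6974) = 0.0000. V = [p*·0.0000 + (1−p*)·0.0000]/1.18 = 0.0000. B = V − Δ·S = 0.0000.
(2,1): S=103.4408. Δ = (V_up−V_dn)/(S_up−S_dn) = (9.3135−0.0000)/(128.2666−88.9591) = 0.2369. V = [p*·9.3135 + (1−p*)·0.0000]/1.18 = 6.6466. B = V − Δ·S = -17.8627.
(2,2): S=149.1472. Δ = (V_up−V_dn)/(S_up−S_dn) = (61.2137−9.3135)/(184.9425−128.2666) = 0.9157. V = [p*·61.2137 + (1−p*)·9.3135]/1.18 = 44.9313. B = V − Δ·S = -91.6481.
(1,0): S=83.4200. Δ = (V_up−V_dn)/(S_up−S_dn) = (6.6466−0.0000)/(103.4408−71.7412) = 0.2097. V = [p*·6.6466 + (1−p*)·0.0000]/1.18 = 4.7433. B = V − Δ·S = -12.7477.
(1,1): S=120.2800. Δ = (V_up−V_dn)/(S_up−S_dn) = (44.9313−6.6466)/(149.1472−103.4408) = 0.8376. V = [p*·44.9313 + (1−p*)·6.6466]/1.18 = 32.9545. B = V − Δ·S = -67.7948.
(0,0): S=97.0000. Δ = (V_up−V_dn)/(S_up−S_dn) = (32.9545−4.7433)/(120.2800−83.4200) = 0.7654. V = [p*·32.9545 + (1−p*)·4.7433]/1.18 = 24.1527. B = V − Δ·S = -50.0874.
Sanity check at the root: Δ(0,0)·S0 + B(0,0) reproduces V0 = 24.1527.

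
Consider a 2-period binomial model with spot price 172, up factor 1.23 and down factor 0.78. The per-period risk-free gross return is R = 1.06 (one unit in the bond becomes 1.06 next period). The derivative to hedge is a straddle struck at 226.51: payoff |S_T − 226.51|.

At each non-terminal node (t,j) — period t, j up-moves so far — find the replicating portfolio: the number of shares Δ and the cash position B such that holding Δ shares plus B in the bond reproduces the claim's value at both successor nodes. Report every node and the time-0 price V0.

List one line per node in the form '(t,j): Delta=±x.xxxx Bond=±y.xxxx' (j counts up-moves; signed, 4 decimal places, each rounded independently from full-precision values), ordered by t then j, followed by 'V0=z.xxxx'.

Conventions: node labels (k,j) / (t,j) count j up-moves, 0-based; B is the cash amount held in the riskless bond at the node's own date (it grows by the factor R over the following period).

(0,0): Delta=-0.4887 Bond=136.8804
(1,0): Delta=-1.0000 Bond=213.6887
(1,1): Delta=-0.2918 Bond=103.4461
V0=52.8233

Risk-neutral probability p* = (R−d)/(u−d) = (1.06−0.78)/(1.23−0.78) = 0.6222.
Payoffs at expiry: V(2,0)=121.8652, V(2,1)=61.4932, V(2,2)=33.7088
(1,0): S=134.1600. Δ = (V_up−V_dn)/(S_up−S_dn) = (61.4932−121.8652)/(165.0168−104.6448) = -1.0000. V = [p*·61.4932 + (1−p*)·121.8652]/1.06 = 79.5287. B = V − Δ·S = 213.6887.
(1,1): S=211.5600. Δ = (V_up−V_dn)/(S_up−S_dn) = (33.7088−61.4932)/(260.2188−165.0168) = -0.2918. V = [p*·33.7088 + (1−p*)·61.4932]/1.06 = 41.7030. B = V − Δ·S = 103.4461.
(0,0): S=172.0000. Δ = (V_up−V_dn)/(S_up−S_dn) = (41.7030−79.5287)/(211.5600−134.1600) = -0.4887. V = [p*·41.7030 + (1−p*)·79.5287]/1.06 = 52.8233. B = V − Δ·S = 136.8804.
Sanity check at the root: Δ(0,0)·S0 + B(0,0) reproduces V0 = 52.8233.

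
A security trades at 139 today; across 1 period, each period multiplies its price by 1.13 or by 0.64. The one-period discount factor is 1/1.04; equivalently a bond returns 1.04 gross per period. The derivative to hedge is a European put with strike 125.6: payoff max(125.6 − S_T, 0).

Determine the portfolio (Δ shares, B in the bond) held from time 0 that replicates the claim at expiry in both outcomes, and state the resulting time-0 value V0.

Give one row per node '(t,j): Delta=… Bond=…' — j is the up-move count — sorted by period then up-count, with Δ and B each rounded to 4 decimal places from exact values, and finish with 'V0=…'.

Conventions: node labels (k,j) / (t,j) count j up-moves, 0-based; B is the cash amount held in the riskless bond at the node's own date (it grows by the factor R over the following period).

(0,0): Delta=-0.5380 Bond=81.2465
V0=6.4710

The replicating-portfolio and risk-neutral prices coincide; use p* = (1.04−0.64)/(1.13−0.64) = 0.8163 for the latter.
At maturity the claim pays: V(1,0)=36.6400, V(1,1)=0.0000
(0,0): S=139.0000. Δ = (V_up−V_dn)/(S_up−S_dn) = (0.0000−36.6400)/(157.0700−88.9600) = -0.5380. V = [p*·0.0000 + (1−p*)·36.6400]/1.04 = 6.4710. B = V − Δ·S = 81.2465.
Sanity check at the root: Δ(0,0)·S0 + B(0,0) reproduces V0 = 6.4710.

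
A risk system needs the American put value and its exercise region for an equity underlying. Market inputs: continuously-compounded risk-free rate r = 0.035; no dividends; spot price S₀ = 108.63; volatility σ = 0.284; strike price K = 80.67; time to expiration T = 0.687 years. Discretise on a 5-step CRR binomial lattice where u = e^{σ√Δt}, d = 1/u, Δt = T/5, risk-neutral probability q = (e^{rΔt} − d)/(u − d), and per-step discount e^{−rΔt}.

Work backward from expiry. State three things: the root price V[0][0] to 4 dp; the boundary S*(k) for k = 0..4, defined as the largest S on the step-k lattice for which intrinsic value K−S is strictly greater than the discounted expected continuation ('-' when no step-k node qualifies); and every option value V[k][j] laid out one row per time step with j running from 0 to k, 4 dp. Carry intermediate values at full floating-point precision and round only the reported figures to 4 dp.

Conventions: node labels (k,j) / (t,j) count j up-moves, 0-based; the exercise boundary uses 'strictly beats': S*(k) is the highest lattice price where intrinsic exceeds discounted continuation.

price = 0.7722
boundary = - - - - 71.2975
tree:
0.7722
1.4506 0.0919
2.7144 0.1833 0.0000
5.0568 0.3659 0.0000 0.0000
9.3725 0.7303 0.0000 0.0000 0.0000
16.4966 1.4576 0.0000 0.0000 0.0000 0.0000

Δt=0.13740  u=1.11101  d=0.90008  q=0.49656  discount=0.99520
step 5 (expiry): payoffs max(K−S,0) = 16.4966 1.4576 0.0000 0.0000 0.0000 0.0000
step 4: (k=4,j=0): S=71.2975, K−S=9.3725, hold=8.9855 ⇒ V=9.3725 exercise | (k=4,j=1): S=88.0059, K−S=0.0000, hold=0.7303 ⇒ V=0.7303 continue | (k=4,j=2): S=108.6300, K−S=0.0000, hold=0.0000 ⇒ V=0.0000 continue | (k=4,j=3): S=134.0873, K−S=0.0000, hold=0.0000 ⇒ V=0.0000 continue | (k=4,j=4): S=165.5105, K−S=0.0000, hold=0.0000 ⇒ V=0.0000 continue  boundary S*=71.2975
step 3: (k=3,j=0): S=79.2124, K−S=1.4576, hold=5.0568 ⇒ V=5.0568 continue | (k=3,j=1): S=97.7757, K−S=0.0000, hold=0.3659 ⇒ V=0.3659 continue | (k=3,j=2): S=120.6893, K−S=0.0000, hold=0.0000 ⇒ V=0.0000 continue | (k=3,j=3): S=148.9727, K−S=0.0000, hold=0.0000 ⇒ V=0.0000 continue  boundary S*=-
step 2: (k=2,j=0): S=88.0059, K−S=0.0000, hold=2.7144 ⇒ V=2.7144 continue | (k=2,j=1): S=108.6300, K−S=0.0000, hold=0.1833 ⇒ V=0.1833 continue | (k=2,j=2): S=134.0873, K−S=0.0000, hold=0.0000 ⇒ V=0.0000 continue  boundary S*=-
step 1: (k=1,j=0): S=97.7757, K−S=0.0000, hold=1.4506 ⇒ V=1.4506 continue | (k=1,j=1): S=120.6893, K−S=0.0000, hold=0.0919 ⇒ V=0.0919 continue  boundary S*=-
step 0: (k=0,j=0): S=108.6300, K−S=0.0000, hold=0.7722 ⇒ V=0.7722 continue  boundary S*=-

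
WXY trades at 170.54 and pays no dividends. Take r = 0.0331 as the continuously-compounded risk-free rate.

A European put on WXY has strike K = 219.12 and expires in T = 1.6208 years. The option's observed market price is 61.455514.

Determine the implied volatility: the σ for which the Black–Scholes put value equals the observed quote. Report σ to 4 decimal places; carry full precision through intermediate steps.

sigma = 0.4249

At σ = 0.4249 the Black–Scholes value reproduces the quote:
σ√T = 0.4249·√1.6208 = 0.540943
d₁ = (ln(S/K) + (r+σ²/2)T) / (σ√T) = (ln(170.54/219.12) + (0.0331+0.4249²/2)·1.6208) / 0.540943 = (-0.250650 + 0.199958) / 0.540943 = -0.093710
d₂ = d₁ − σ√T = -0.093710 − 0.540943 = -0.634653
e^{−rT} = 0.947765
N(−d₁) = 0.537330,  N(−d₂) = 0.737172
V = K·e^{−rT}·N(−d₂) − S·N(−d₁) = 153.091786 − 91.636272 = 61.455514 (the quoted price), and the Black–Scholes price is strictly increasing in σ, so σ is unique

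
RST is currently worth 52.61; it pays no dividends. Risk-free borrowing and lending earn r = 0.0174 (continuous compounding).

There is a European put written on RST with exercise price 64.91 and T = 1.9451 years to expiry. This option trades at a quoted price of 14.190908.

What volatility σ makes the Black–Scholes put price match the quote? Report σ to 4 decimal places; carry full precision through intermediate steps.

At σ = 0.2555 the Black–Scholes value reproduces the quote:
σ√T = 0.2555·√1.9451 = 0.356338
d₁ = (ln(S/K) + (r+σ²/2)T) / (σ√T) = (ln(52.61/64.91) + (0.0174+0.2555²/2)·1.9451) / 0.356338 = (-0.210095 + 0.097333) / 0.356338 = -0.316448
d₂ = d₁ − σ√T = -0.316448 − 0.356338 = -0.672786
e^{−rT} = 0.966722
N(−d₁) = 0.624169,  N(−d₂) = 0.749458
V = K·e^{−rT}·N(−d₂) − S·N(−d₁) = 47.028429 − 32.837521 = 14.190908 (the quoted price), and the Black–Scholes price is strictly increasing in σ, so σ is unique

sigma = 0.2555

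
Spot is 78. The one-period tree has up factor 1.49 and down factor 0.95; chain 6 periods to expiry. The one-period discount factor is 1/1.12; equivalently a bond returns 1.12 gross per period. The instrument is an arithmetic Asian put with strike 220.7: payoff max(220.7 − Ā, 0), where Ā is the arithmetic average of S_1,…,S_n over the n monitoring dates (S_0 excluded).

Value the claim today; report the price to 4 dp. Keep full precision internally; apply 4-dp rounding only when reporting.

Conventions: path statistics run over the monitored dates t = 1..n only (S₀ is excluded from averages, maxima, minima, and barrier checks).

Set p* = 0.3148 (from d < R < u); the path-dependent value is the discounted p*-expectation over all price paths.
Enumerate all 2^6 = 64 price paths (U = up ×1.49, D = down ×0.95); each path with k up-moves has probability p*^k·(1−p*)^(6−k).
DDDDDD: Ā=65.4323, payoff=155.2677, prob=0.103478
UDDDDD: Ā=102.6254, payoff=118.0746, prob=0.047544
DUDDDD: Ā=95.6054, payoff=125.0946, prob=0.047544
UUDDDD: Ā=149.9495, payoff=70.7505, prob=0.021845
DDUDDD: Ā=88.9364, payoff=131.7636, prob=0.047544
UDUDDD: Ā=139.4897, payoff=81.2103, prob=0.021845
DUUDDD: Ā=132.4697, payoff=88.2303, prob=0.021845
UUUDDD: Ā=207.7683, payoff=12.9317, prob=0.010037
DDDUDD: Ā=82.6009, payoff=138.0991, prob=0.047544
UDDUDD: Ā=129.5529, payoff=91.1471, prob=0.021845
DUDUDD: Ā=122.5329, payoff=98.1671, prob=0.021845
UUDUDD: Ā=192.1832, payoff=28.5168, prob=0.010037
DDUUDD: Ā=115.8639, payoff=104.8361, prob=0.021845
UDUUDD: Ā=181.7234, payoff=38.9766, prob=0.010037
DUUUDD: Ā=174.7034, payoff=45.9966, prob=0.010037
UUUUDD: Ā=274.0085, payoff=0.0000, prob=0.004611
DDDDUD: Ā=76.5821, payoff=144.1179, prob=0.047544
UDDDUD: Ā=120.1129, payoff=100.5871, prob=0.021845
DUDDUD: Ā=113.0929, payoff=107.6071, prob=0.021845
UUDDUD: Ā=177.3774, payoff=43.3226, prob=0.010037
DDUDUD: Ā=106.4239, payoff=114.2761, prob=0.021845
UDUDUD: Ā=166.9176, payoff=53.7824, prob=0.010037
DUUDUD: Ā=159.8976, payoff=60.8024, prob=0.010037
UUUDUD: Ā=250.7867, payoff=0.0000, prob=0.004611
DDDUUD: Ā=100.0884, payoff=120.6116, prob=0.021845
UDDUUD: Ā=156.9807, payoff=63.7193, prob=0.010037
DUDUUD: Ā=149.9607, payoff=70.7393, prob=0.010037
UUDUUD: Ā=235.2016, payoff=0.0000, prob=0.004611
DDUUUD: Ā=143.2917, payoff=77.4083, prob=0.010037
UDUUUD: Ā=224.7418, payoff=0.0000, prob=0.004611
DUUUUD: Ā=217.7218, payoff=2.9782, prob=0.004611
UUUUUD: Ā=341.4794, payoff=0.0000, prob=0.002119
DDDDDU: Ā=70.8642, payoff=149.8358, prob=0.047544
UDDDDU: Ā=111.1450, payoff=109.5550, prob=0.021845
DUDDDU: Ā=104.1250, payoff=116.5750, prob=0.021845
UUDDDU: Ā=163.3118, payoff=57.3882, prob=0.010037
DDUDDU: Ā=97.4560, payoff=123.2440, prob=0.021845
UDUDDU: Ā=152.8520, payoff=67.8480, prob=0.010037
DUUDDU: Ā=145.8320, payoff=74.8680, prob=0.010037
UUUDDU: Ā=228.7260, payoff=0.0000, prob=0.004611
DDDUDU: Ā=91.1204, payoff=129.5796, prob=0.021845
UDDUDU: Ā=142.9152, payoff=77.7848, prob=0.010037
DUDUDU: Ā=135.8952, payoff=84.8048, prob=0.010037
UUDUDU: Ā=213.1409, payoff=7.5591, prob=0.004611
DDUUDU: Ā=129.2262, payoff=91.4738, prob=0.010037
UDUUDU: Ā=202.6811, payoff=18.0189, prob=0.004611
DUUUDU: Ā=195.6611, payoff=25.0389, prob=0.004611
UUUUDU: Ā=306.8790, payoff=0.0000, prob=0.002119
DDDDUU: Ā=85.1017, payoff=135.5983, prob=0.021845
UDDDUU: Ā=133.4752, payoff=87.2248, prob=0.010037
DUDDUU: Ā=126.4552, payoff=94.2448, prob=0.010037
UUDDUU: Ā=198.3350, payoff=22.3650, prob=0.004611
DDUDUU: Ā=119.7862, payoff=100.9138, prob=0.010037
UDUDUU: Ā=187.8752, payoff=32.8248, prob=0.004611
DUUDUU: Ā=180.8552, payoff=39.8448, prob=0.004611
UUUDUU: Ā=283.6572, payoff=0.0000, prob=0.002119
DDDUUU: Ā=113.4507, payoff=107.2493, prob=0.010037
UDDUUU: Ā=177.9384, payoff=42.7616, prob=0.004611
DUDUUU: Ā=170.9184, payoff=49.7816, prob=0.004611
UUDUUU: Ā=268.0721, payoff=0.0000, prob=0.002119
DDUUUU: Ā=164.2494, payoff=56.4506, prob=0.004611
UDUUUU: Ā=257.6123, payoff=0.0000, prob=0.002119
DUUUUU: Ā=250.5923, payoff=0.0000, prob=0.002119
UUUUUU: Ā=393.0342, payoff=0.0000, prob=0.000973
Price = Σ prob·payoff / R^6 = 104.031511 / 1.973823 = 52.7056

price = 52.7056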